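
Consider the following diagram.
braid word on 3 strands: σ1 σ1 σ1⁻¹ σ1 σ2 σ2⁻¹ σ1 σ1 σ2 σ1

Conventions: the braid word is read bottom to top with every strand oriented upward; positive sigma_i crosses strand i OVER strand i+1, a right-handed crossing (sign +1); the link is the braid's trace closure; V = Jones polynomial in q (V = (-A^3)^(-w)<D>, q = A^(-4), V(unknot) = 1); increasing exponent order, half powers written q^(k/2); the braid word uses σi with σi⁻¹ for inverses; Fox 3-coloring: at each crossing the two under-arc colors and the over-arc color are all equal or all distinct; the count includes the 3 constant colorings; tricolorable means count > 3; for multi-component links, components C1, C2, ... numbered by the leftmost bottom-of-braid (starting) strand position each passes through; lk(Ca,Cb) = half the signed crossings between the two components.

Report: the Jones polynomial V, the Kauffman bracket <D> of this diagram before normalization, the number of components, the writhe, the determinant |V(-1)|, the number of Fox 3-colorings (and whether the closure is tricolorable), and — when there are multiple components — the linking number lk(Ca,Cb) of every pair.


Jones polynomial: V(q) = q^2 + q^4 - q^5 + q^6 - q^7
<D> = -A^-10 + A^-6 - A^-2 + A^2 + A^10; writhe +6
components 1, writhe +6 (10 crossings)
3-colorings: 3 of 3^10, det 5 — not tricolorable
note: free reduction leaves σ1 σ1 σ1 σ1 σ2 σ1 of the original 10 letters


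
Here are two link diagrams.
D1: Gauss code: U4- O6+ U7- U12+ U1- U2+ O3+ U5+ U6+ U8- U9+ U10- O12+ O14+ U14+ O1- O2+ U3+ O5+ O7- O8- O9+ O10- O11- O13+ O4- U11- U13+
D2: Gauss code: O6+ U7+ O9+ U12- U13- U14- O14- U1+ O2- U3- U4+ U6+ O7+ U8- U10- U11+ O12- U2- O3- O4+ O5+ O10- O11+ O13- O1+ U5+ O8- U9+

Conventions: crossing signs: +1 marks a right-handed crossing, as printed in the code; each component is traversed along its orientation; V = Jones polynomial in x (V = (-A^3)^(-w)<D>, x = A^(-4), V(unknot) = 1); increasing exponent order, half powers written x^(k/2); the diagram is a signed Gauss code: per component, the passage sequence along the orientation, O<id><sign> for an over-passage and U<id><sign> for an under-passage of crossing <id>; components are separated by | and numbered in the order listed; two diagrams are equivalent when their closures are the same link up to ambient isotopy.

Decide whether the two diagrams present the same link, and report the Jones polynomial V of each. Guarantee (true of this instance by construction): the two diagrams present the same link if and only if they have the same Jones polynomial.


equivalent: no
D1 (bracket -A^-10 + A^-6 + A^2; 14 crossings at w = +2): V = x + x^3 - x^4
D2 (bracket -A^-12 + 2A^-8 - 2A^-4 + 3 - 2A^4 + 2A^8 - A^12; 14 crossings at w = 0): V = -x^-3 + 2x^-2 - 2x^-1 + 3 - 2x + 2x^2 - x^3
key observation: V(x) takes 2 values over 2 diagrams, fixing the grouping


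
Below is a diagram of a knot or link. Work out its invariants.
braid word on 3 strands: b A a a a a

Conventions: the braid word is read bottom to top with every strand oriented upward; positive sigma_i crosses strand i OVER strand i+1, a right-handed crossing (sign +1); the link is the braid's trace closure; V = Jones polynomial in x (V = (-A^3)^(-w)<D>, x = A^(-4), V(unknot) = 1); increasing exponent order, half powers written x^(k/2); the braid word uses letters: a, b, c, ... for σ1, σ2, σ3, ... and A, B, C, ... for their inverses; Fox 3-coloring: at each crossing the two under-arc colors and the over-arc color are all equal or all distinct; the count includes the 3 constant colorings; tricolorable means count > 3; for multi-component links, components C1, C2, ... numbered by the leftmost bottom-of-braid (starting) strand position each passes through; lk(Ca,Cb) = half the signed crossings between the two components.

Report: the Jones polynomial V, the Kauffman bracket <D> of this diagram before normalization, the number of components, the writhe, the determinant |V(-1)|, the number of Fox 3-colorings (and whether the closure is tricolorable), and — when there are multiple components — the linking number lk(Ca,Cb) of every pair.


V(x) = x + x^3 - x^4
bracket: -A^-4 + 1 + A^8, w = +4
1 component, writhe +4, over 6 crossings
det 3, colorings 9 of 3^6 — tricolorable
observation: det 3 = |V(-1)|; divisible by 3, so tricolorable


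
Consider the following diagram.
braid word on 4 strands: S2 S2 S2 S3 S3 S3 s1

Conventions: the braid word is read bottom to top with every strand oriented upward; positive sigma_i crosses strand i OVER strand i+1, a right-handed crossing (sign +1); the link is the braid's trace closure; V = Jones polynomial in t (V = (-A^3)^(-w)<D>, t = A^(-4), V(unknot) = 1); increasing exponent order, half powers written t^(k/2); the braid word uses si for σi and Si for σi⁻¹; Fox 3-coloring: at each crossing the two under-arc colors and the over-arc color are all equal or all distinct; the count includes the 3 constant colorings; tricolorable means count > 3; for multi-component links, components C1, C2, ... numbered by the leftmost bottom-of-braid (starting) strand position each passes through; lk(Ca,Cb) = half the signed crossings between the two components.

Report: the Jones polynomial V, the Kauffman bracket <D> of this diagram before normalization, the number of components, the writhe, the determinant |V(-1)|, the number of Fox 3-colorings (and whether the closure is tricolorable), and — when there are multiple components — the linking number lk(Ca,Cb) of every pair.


V = t^-8 - 2t^-7 + t^-6 - 2t^-5 + 2t^-4 + t^-2
<D> = -A^-7 - 2A + 2A^5 - A^9 + 2A^13 - A^17 (w = -5)
1 component over 7 crossings, w = -5
27 Fox colorings among 3^7, |V(-1)| = 9: tricolorable
why: V spans 6 powers of t: at least 6 crossings in any diagram


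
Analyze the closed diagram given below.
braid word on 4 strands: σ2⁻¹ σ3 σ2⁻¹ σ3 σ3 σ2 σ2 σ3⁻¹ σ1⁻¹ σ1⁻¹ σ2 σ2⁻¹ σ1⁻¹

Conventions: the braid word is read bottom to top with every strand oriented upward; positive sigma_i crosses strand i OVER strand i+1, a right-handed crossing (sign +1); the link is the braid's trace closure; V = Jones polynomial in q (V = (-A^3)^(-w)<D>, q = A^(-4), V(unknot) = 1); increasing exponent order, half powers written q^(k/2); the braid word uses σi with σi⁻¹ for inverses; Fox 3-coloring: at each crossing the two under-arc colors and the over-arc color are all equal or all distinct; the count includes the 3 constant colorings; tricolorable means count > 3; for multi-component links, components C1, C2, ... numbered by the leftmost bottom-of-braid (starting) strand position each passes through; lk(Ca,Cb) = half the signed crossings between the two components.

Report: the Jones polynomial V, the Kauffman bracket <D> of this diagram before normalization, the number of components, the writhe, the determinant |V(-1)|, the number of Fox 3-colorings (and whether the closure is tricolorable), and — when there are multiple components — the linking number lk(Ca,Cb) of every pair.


V(q) = -q^-5 + 2q^-4 - 3q^-3 + 5q^-2 - 5q^-1 + 6 - 5q + 3q^2 - 2q^3 + q^4
bracket: -A^-19 + 2A^-15 - 3A^-11 + 5A^-7 - 6A^-3 + 5A - 5A^5 + 3A^9 - 2A^13 + A^17, w = -1
1 component, writhe -1, over 13 crossings
det 33, colorings 9 of 3^13 — tricolorable
observation: |V(-1)| = 33: so tricolorable, since 3 divides 33


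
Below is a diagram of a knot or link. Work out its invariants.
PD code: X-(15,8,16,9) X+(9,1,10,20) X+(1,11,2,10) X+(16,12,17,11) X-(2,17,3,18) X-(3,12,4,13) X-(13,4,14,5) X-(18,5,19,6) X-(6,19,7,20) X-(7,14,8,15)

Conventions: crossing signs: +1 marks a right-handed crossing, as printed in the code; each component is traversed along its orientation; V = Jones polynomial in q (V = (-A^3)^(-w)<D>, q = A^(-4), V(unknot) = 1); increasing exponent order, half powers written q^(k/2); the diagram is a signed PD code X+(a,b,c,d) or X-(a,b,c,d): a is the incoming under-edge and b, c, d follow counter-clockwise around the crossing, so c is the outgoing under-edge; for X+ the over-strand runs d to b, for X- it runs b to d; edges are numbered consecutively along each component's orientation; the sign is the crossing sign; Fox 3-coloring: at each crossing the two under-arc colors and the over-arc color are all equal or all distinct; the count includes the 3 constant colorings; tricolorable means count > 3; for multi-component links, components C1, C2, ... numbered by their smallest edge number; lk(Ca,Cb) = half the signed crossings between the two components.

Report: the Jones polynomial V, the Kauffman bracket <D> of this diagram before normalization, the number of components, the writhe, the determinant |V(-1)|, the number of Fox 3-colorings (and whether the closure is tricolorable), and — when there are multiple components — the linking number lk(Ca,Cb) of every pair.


V = q^-7 - 2q^-6 + 2q^-5 - 3q^-4 + 3q^-3 - 2q^-2 + 2q^-1
<D> = 2A^-8 - 2A^-4 + 3 - 3A^4 + 2A^8 - 2A^12 + A^16 (w = -4)
1 component over 10 crossings, w = -4
9 Fox colorings among 3^10, |V(-1)| = 15: tricolorable
why: the span of V is 6, forcing >= 6 crossings in any diagram


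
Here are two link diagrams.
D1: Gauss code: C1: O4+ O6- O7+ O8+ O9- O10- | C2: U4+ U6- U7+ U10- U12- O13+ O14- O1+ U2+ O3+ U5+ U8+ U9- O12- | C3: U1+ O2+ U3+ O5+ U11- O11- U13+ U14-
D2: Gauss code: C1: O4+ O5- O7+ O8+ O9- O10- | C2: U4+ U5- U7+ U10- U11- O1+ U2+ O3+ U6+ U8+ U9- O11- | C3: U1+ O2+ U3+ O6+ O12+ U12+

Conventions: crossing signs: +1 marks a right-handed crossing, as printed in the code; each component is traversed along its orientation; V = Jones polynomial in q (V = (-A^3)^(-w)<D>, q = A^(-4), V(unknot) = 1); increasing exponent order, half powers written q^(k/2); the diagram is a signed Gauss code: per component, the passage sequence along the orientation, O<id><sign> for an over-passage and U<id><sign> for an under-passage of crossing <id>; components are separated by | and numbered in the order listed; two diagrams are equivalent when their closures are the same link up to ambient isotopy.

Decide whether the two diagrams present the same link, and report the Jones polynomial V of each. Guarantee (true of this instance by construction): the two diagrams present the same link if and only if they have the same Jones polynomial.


same link: yes
V(D1) = q + q^2 + q^3 + q^6  [14 crossings, <D> = A^-18 + A^-6 + A^-2 + A^2, w = +2]
D2 (bracket A^-12 + 1 + A^4 + A^8; 12 crossings at w = +4): V = q + q^2 + q^3 + q^6
note: one V(q) for all 2 diagrams — one class (guaranteed)


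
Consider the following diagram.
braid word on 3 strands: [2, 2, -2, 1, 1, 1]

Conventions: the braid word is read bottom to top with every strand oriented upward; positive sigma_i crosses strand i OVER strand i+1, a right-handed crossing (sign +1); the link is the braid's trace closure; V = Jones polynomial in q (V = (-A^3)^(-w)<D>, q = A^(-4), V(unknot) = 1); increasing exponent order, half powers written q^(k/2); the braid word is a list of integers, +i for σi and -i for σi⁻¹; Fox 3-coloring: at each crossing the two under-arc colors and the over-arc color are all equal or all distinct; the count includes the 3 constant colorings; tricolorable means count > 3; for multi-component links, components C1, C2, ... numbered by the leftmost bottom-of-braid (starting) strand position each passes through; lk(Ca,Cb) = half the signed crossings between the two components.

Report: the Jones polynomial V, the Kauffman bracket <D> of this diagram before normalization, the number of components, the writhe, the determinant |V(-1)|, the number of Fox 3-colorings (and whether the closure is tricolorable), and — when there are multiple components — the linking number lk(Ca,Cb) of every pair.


V(q) = q + q^3 - q^4
bracket: -A^-4 + 1 + A^8, w = +4
1 component, writhe +4, over 6 crossings
det 3, colorings 9 of 3^6 — tricolorable
observation: the span of V is 3, forcing >= 3 crossings in any diagram


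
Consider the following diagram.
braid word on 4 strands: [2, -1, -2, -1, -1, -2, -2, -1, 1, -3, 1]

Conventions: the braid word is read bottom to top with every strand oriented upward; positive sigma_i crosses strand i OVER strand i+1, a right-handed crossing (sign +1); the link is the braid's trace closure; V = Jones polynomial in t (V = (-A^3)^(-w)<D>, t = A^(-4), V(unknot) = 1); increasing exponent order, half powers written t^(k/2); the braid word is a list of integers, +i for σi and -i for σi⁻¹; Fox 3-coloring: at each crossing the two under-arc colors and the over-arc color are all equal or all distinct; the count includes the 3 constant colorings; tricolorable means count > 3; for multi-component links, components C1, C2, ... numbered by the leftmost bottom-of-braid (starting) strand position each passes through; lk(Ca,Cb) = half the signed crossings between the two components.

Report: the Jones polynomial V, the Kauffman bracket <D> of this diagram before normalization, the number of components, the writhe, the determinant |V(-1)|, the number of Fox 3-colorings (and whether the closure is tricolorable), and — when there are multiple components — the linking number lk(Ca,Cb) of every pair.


V = -t^-4 + t^-3 + t^-1
<D> = -A^-11 - A^-3 + A (w = -5)
1 component over 11 crossings, w = -5
9 Fox colorings among 3^11, |V(-1)| = 3: tricolorable
why: the word shrinks to σ2 σ1⁻¹ σ2⁻¹ σ1⁻¹ σ1⁻¹ σ2⁻¹ σ2⁻¹ σ3⁻¹ σ1 after cancelling


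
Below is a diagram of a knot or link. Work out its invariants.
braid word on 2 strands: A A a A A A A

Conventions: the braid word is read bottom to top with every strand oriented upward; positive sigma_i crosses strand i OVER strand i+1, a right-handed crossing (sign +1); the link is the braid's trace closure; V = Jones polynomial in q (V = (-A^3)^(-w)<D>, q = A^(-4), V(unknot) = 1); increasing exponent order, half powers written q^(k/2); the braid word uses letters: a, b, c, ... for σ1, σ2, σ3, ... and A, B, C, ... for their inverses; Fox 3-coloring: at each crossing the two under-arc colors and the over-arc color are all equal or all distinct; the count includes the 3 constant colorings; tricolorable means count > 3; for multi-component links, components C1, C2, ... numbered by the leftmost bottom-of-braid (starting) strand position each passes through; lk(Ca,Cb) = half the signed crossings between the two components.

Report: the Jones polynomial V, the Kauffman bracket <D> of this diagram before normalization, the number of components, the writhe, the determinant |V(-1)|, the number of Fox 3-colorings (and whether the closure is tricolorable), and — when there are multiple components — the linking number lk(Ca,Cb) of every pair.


V = -q^-7 + q^-6 - q^-5 + q^-4 + q^-2
<D> = -A^-7 - A + A^5 - A^9 + A^13 (w = -5)
1 component over 7 crossings, w = -5
3 Fox colorings among 3^7, |V(-1)| = 5: not tricolorable
why: one generator, power 5: the (2,5) torus pattern


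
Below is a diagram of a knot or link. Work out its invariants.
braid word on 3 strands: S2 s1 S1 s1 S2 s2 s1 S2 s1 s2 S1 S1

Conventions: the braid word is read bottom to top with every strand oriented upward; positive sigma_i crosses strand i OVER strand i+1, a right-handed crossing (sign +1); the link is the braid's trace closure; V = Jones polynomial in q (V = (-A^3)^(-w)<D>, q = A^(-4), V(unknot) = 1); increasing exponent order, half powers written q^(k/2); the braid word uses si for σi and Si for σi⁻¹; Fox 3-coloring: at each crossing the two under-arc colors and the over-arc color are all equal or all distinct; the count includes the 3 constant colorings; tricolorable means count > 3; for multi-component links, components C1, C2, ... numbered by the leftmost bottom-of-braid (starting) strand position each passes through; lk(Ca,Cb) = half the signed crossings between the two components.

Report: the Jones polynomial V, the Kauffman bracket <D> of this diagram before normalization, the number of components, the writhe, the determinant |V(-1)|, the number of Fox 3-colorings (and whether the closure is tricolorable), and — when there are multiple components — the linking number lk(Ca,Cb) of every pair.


Jones polynomial: V(q) = -q^-3 + q^-2 - q^-1 + 3 - q + q^2 - q^3
<D> = -A^-12 + A^-8 - A^-4 + 3 - A^4 + A^8 - A^12; writhe 0
components 1, writhe 0 (12 crossings)
3-colorings: 27 of 3^12, det 9 — tricolorable
note: the span of V is 6, forcing >= 6 crossings in any diagram


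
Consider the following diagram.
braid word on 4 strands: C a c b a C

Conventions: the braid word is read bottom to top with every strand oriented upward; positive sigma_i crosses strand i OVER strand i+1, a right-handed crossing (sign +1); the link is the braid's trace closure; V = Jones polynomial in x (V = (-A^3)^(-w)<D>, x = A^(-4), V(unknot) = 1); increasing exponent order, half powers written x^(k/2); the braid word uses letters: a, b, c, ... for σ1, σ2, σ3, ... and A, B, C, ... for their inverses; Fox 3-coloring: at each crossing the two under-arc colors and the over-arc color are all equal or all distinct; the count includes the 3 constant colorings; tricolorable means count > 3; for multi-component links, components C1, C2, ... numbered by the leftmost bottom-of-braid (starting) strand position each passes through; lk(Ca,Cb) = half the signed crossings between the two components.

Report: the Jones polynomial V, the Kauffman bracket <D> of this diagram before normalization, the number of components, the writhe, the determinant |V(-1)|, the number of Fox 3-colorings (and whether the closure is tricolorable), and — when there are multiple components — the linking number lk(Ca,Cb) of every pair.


V = -x^(1/2) - x^(5/2)
<D> = -A^-4 - A^4 (w = +2)
2 components over 6 crossings, w = +2
lk(C1,C2): +1
3 Fox colorings among 3^6, |V(-1)| = 2: not tricolorable
why: span 2 respects span(V) <= c + mu - 1 = 7 for this 2-component diagram


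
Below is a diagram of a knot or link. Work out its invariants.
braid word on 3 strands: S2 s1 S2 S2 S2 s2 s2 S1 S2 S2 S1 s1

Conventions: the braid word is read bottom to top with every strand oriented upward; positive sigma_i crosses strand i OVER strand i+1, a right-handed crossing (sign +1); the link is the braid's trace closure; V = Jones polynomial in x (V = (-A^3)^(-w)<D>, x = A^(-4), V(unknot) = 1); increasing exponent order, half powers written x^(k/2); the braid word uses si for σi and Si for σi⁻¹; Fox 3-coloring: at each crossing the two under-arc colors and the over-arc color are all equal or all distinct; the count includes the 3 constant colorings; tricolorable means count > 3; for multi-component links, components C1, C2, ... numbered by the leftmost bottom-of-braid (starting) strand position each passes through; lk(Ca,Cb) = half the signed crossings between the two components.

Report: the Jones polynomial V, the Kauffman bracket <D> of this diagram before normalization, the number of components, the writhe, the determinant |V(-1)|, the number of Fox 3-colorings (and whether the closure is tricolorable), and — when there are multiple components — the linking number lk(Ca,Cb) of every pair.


V = -x^-4 + x^-3 + x^-1
<D> = A^-8 + 1 - A^4 (w = -4)
1 component over 12 crossings, w = -4
9 Fox colorings among 3^12, |V(-1)| = 3: tricolorable
why: the span of V is 3, forcing >= 3 crossings in any diagram


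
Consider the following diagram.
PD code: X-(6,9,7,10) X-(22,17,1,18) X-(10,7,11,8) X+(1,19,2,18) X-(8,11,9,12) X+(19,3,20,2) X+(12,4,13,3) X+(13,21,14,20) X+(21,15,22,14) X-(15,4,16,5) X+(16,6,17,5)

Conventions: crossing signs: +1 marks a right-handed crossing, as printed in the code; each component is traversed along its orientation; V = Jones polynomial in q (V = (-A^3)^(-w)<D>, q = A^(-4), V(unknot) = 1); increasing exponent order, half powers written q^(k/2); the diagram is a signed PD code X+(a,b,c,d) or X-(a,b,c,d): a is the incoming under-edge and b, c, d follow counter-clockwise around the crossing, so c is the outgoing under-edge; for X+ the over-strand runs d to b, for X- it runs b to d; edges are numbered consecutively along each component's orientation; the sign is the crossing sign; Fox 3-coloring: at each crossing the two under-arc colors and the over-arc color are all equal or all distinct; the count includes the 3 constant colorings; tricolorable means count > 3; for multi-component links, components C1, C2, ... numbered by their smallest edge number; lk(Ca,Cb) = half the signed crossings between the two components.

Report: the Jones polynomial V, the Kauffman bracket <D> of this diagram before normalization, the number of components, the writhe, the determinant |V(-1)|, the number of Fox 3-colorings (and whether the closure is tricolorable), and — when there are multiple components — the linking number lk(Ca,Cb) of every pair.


Jones polynomial: V(q) = -q^-3 + q^-2 - q^-1 + 3 - q + q^2 - q^3
<D> = A^-9 - A^-5 + A^-1 - 3A^3 + A^7 - A^11 + A^15; writhe +1
components 1, writhe +1 (11 crossings)
3-colorings: 27 of 3^11, det 9 — tricolorable
note: w = +1 (over 11 crossings) is diagram-only; (-A^3)^(-1) removes it from V


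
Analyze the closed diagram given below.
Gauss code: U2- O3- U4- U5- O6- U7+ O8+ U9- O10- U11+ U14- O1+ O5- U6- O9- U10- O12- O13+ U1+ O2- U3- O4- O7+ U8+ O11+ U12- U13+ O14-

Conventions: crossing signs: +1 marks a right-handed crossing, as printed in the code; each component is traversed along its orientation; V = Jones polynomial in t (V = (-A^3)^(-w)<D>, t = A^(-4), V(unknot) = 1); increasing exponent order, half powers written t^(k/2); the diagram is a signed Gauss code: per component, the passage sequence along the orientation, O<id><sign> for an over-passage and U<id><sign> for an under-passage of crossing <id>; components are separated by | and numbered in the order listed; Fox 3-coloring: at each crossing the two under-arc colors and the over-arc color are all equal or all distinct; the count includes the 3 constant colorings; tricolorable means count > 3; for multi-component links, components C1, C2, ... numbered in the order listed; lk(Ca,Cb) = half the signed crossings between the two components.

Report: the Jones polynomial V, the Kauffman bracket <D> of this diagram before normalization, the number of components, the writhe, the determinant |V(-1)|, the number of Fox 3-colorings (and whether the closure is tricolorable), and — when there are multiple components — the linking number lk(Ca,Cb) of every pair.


V = t^-7 - 2t^-6 + 2t^-5 - 3t^-4 + 3t^-3 - 2t^-2 + 2t^-1
<D> = 2A^-8 - 2A^-4 + 3 - 3A^4 + 2A^8 - 2A^12 + A^16 (w = -4)
1 component over 14 crossings, w = -4
9 Fox colorings among 3^14, |V(-1)| = 15: tricolorable
why: w = -4 shifts under R1 moves; the (-A^3)^(4) factor cancels that in V


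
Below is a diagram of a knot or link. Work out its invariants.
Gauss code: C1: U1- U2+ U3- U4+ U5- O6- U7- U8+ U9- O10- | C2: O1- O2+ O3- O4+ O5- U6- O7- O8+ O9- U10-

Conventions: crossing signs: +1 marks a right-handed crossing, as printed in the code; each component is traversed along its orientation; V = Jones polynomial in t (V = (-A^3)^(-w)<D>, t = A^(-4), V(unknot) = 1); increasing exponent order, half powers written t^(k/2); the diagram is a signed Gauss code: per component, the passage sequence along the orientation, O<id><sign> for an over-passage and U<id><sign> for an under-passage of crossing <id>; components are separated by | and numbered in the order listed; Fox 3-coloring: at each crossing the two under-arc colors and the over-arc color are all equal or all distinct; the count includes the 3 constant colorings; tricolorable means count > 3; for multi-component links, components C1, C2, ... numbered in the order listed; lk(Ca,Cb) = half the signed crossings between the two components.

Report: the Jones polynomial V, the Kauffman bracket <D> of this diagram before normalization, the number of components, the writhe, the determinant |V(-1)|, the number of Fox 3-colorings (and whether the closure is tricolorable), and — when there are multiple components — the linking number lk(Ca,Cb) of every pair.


Jones polynomial: V(t) = -t^(-11/2) + t^(-9/2) - t^(-7/2) - t^(-3/2)
<D> = -A^-6 - A^2 + A^6 - A^10; writhe -4
components 2, writhe -4 (10 crossings)
linking number lk(C1,C2) = -2
3-colorings: 3 of 3^10, det 4 — not tricolorable
note: w = -4 shifts under R1 moves; the (-A^3)^(4) factor cancels that in V


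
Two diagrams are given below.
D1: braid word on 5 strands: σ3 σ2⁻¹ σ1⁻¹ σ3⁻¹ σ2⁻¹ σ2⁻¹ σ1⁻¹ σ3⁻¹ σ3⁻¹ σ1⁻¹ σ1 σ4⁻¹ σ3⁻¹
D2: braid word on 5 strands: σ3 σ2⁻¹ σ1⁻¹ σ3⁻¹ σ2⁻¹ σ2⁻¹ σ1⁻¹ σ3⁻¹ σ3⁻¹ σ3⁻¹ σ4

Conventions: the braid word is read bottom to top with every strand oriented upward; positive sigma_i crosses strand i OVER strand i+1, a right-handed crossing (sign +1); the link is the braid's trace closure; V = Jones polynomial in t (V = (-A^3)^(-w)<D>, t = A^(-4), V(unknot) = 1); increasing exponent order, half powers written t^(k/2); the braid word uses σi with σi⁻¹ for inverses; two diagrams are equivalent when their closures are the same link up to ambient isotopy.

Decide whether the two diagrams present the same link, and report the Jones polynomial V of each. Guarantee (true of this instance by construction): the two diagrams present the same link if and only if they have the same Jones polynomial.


equivalent: yes
D1 (bracket A^-17 + A^-9 + A^-1 - A^3; 13 crossings at w = -9): V = t^(-15/2) - t^(-13/2) - t^(-9/2) - t^(-5/2)
V(D2) = t^(-15/2) - t^(-13/2) - t^(-9/2) - t^(-5/2)  [11 crossings, <D> = A^-11 + A^-3 + A^5 - A^9, w = -7]
observation: all 2 diagrams share one V(t), hence one class


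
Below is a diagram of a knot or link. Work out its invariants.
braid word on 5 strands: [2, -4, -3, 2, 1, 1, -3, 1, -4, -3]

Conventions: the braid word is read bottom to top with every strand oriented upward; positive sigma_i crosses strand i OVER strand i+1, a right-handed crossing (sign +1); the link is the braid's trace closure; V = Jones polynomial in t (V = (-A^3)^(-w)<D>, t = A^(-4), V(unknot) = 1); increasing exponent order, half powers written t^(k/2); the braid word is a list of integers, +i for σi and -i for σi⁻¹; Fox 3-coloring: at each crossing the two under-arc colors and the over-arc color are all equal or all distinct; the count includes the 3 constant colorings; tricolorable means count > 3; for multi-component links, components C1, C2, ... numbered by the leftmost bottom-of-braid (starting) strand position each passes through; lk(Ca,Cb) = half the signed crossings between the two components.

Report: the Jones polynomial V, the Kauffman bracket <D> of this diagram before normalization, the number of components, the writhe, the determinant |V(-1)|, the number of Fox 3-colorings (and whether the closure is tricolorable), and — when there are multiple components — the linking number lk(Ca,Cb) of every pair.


Jones polynomial: V(t) = t^-4 - 2t^-3 + 3t^-2 - 5t^-1 + 6 - 5t + 5t^2 - 3t^3 + 2t^4 - t^5
<D> = -A^-20 + 2A^-16 - 3A^-12 + 5A^-8 - 5A^-4 + 6 - 5A^4 + 3A^8 - 2A^12 + A^16; writhe 0
components 1, writhe 0 (10 crossings)
3-colorings: 9 of 3^10, det 33 — tricolorable
note: w = 0 (over 10 crossings) is diagram-only; (-A^3)^(0) removes it from V


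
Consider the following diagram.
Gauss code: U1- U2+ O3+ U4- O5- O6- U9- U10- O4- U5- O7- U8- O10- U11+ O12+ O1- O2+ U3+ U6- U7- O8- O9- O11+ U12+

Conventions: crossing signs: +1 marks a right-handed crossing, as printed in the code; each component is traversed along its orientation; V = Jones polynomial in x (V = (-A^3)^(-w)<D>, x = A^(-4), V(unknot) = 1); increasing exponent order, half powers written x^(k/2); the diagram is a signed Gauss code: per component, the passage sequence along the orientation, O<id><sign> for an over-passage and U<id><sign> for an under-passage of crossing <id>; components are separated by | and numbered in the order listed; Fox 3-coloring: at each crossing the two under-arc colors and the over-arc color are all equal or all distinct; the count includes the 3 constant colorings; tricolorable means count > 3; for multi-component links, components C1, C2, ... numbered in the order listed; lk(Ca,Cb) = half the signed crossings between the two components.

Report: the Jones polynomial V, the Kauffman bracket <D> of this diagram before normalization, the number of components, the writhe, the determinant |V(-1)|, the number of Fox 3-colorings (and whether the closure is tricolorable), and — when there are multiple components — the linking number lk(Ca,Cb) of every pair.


V = -x^-6 + x^-5 - x^-4 + 2x^-3 - x^-2 + x^-1
<D> = A^-8 - A^-4 + 2 - A^4 + A^8 - A^12 (w = -4)
1 component over 12 crossings, w = -4
3 Fox colorings among 3^12, |V(-1)| = 7: not tricolorable
why: w = -4 (over 12 crossings) is diagram-only; (-A^3)^(4) removes it from V


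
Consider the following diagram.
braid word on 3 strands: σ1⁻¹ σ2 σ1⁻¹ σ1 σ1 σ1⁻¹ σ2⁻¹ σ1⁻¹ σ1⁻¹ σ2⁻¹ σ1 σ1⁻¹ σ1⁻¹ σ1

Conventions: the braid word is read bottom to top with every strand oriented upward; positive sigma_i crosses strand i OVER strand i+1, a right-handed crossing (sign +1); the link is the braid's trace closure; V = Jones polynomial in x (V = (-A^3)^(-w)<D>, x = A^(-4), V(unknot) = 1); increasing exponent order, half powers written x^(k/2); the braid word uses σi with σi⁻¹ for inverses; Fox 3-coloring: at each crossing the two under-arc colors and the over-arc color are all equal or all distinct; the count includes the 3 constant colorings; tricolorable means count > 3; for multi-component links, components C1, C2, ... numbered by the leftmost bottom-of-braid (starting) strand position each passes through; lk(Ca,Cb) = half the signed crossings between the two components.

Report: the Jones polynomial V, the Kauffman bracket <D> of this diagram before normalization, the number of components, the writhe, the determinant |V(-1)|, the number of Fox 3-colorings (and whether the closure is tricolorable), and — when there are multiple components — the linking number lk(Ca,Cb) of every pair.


Jones polynomial: V(x) = -x^-4 + x^-3 + x^-1
<D> = A^-8 + 1 - A^4; writhe -4
components 1, writhe -4 (14 crossings)
3-colorings: 9 of 3^14, det 3 — tricolorable
note: w = -4 shifts under R1 moves; the (-A^3)^(4) factor cancels that in V


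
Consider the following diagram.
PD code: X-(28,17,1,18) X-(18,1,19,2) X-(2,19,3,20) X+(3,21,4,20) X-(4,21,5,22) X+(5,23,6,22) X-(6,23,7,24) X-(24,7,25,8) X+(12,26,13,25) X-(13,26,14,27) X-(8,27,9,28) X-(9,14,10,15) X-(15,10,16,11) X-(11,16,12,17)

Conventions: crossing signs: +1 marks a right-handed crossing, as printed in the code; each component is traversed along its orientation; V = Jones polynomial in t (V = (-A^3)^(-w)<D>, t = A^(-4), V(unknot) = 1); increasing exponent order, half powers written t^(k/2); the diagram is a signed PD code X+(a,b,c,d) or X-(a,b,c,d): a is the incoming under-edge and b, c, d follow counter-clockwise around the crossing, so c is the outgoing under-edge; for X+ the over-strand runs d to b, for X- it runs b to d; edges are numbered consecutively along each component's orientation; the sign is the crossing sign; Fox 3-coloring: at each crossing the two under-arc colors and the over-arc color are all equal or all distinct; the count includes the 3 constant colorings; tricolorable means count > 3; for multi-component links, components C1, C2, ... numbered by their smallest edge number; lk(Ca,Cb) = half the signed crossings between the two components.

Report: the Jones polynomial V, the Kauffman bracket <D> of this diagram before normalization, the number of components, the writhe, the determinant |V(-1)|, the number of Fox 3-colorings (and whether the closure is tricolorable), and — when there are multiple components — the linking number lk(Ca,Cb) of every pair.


V = t^-11 - 2t^-10 + 2t^-9 - 3t^-8 + 2t^-7 - 2t^-6 + 2t^-5 + t^-3
<D> = A^-12 + 2A^-4 - 2 + 2A^4 - 3A^8 + 2A^12 - 2A^16 + A^20 (w = -8)
1 component over 14 crossings, w = -8
9 Fox colorings among 3^14, |V(-1)| = 15: tricolorable
why: w = -8 (over 14 crossings) is diagram-only; (-A^3)^(8) removes it from V


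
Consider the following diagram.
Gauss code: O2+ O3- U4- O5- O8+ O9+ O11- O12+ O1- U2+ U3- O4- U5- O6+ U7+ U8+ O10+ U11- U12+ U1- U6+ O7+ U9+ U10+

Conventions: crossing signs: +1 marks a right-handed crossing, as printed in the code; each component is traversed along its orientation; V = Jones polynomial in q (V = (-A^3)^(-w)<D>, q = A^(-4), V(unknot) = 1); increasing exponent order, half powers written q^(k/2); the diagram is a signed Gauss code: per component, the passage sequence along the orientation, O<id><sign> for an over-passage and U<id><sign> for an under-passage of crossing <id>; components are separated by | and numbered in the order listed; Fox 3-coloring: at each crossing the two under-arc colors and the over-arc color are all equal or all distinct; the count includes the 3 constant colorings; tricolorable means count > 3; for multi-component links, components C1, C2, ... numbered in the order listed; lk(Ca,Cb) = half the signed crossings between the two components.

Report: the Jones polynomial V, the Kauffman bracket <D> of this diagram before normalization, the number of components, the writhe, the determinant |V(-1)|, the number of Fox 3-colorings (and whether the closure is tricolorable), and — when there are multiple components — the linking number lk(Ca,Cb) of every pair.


V(q) = q + q^3 - q^4
bracket: -A^-10 + A^-6 + A^2, w = +2
1 component, writhe +2, over 12 crossings
det 3, colorings 9 of 3^12 — tricolorable
observation: V spans 3 powers of q: at least 3 crossings in any diagram


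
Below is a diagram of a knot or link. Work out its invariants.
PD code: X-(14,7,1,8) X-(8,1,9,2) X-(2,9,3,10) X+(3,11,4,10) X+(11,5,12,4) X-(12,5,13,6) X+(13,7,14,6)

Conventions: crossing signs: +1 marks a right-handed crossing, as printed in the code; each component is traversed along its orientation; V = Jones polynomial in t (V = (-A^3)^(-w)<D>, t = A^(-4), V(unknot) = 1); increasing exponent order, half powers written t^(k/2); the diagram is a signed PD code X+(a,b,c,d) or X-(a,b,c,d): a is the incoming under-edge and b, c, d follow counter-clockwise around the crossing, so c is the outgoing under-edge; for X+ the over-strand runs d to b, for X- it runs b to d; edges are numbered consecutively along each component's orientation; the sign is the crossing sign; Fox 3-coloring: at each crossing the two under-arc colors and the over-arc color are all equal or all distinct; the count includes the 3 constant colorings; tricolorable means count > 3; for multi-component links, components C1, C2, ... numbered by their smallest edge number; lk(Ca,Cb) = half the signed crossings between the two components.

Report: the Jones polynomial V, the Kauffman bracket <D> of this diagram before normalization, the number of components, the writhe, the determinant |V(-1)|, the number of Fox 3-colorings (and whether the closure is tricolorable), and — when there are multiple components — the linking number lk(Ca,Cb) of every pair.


V = 1
<D> = -A^-3 (w = -1)
1 component over 7 crossings, w = -1
3 Fox colorings among 3^7, |V(-1)| = 1: not tricolorable
why: det 1 = |V(-1)|; not divisible by 3, so not tricolorable


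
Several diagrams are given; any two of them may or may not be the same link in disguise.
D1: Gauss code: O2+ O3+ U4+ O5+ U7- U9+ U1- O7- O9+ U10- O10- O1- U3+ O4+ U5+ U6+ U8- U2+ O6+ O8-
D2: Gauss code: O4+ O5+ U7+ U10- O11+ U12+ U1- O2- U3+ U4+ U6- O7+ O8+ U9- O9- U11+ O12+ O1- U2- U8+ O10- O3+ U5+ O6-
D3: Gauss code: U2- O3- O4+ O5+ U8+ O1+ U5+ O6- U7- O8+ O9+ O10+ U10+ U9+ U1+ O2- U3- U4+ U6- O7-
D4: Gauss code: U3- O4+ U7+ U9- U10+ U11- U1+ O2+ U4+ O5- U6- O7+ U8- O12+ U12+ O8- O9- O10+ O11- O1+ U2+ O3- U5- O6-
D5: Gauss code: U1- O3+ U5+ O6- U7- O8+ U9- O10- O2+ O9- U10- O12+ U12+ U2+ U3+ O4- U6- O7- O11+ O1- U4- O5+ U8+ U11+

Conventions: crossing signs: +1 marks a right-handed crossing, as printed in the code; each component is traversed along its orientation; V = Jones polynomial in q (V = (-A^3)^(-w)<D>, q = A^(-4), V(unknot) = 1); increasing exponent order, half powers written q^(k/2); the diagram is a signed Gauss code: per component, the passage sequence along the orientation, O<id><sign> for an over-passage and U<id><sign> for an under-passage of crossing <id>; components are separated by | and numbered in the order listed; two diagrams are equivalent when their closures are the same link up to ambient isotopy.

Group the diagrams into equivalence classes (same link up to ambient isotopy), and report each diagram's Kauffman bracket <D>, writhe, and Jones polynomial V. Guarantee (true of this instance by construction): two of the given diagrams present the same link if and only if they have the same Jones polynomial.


grouping into links: {D1} | {D2} | {D3, D4, D5}
V(D1) = q + q^3 - q^4  (w +2, c 10, <D> = -A^-10 + A^-6 + A^2)
D2 (bracket A^6; 12 crossings at w = +2): V = 1
D3 (bracket -A^-6 + 2A^-2 - 2A^2 + 3A^6 - 2A^10 + 2A^14 - A^18; 10 crossings at w = +2): V = -q^-3 + 2q^-2 - 2q^-1 + 3 - 2q + 2q^2 - q^3
D4 (bracket -A^-12 + 2A^-8 - 2A^-4 + 3 - 2A^4 + 2A^8 - A^12; 12 crossings at w = 0): V = -q^-3 + 2q^-2 - 2q^-1 + 3 - 2q + 2q^2 - q^3
D5 (bracket -A^-12 + 2A^-8 - 2A^-4 + 3 - 2A^4 + 2A^8 - A^12; 12 crossings at w = 0): V = -q^-3 + 2q^-2 - 2q^-1 + 3 - 2q + 2q^2 - q^3
why: comparing 5 Jones polynomials yields 3 groups


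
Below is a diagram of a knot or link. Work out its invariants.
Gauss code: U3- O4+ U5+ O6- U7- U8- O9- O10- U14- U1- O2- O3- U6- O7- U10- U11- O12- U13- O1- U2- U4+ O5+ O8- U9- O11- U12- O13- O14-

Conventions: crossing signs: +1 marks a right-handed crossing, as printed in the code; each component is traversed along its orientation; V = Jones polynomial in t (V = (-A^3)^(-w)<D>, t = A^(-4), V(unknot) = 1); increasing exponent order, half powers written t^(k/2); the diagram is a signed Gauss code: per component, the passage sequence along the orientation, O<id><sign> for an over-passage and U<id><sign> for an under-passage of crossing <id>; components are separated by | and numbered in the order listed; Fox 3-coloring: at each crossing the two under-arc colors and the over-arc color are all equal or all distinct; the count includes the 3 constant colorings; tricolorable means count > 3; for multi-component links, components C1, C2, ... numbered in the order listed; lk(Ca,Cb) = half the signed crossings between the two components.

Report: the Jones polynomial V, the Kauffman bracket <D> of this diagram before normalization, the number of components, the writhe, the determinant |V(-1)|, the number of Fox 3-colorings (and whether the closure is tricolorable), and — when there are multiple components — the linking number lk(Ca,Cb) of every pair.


Jones polynomial: V(t) = -t^-12 + t^-11 - t^-10 + t^-9 - t^-8 + t^-6 + t^-4
<D> = A^-14 + A^-6 - A^2 + A^6 - A^10 + A^14 - A^18; writhe -10
components 1, writhe -10 (14 crossings)
3-colorings: 9 of 3^14, det 3 — tricolorable
note: V spans 8 powers of t: at least 8 crossings in any diagram


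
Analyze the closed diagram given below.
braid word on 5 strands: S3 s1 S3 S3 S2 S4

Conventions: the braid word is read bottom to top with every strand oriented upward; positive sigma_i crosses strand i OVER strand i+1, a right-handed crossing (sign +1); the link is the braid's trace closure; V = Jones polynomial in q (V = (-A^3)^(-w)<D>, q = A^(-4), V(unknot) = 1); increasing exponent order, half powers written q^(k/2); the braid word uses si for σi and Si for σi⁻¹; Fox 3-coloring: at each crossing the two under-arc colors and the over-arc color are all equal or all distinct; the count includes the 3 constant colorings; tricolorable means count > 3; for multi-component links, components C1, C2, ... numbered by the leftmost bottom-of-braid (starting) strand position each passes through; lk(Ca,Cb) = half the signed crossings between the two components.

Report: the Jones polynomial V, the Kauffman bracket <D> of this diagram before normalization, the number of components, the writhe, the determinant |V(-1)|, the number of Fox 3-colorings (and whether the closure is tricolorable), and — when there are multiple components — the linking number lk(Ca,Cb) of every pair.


V(q) = -q^-4 + q^-3 + q^-1
bracket: A^-8 + 1 - A^4, w = -4
1 component, writhe -4, over 6 crossings
det 3, colorings 9 of 3^6 — tricolorable
observation: w = -4 shifts under R1 moves; the (-A^3)^(4) factor cancels that in V
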